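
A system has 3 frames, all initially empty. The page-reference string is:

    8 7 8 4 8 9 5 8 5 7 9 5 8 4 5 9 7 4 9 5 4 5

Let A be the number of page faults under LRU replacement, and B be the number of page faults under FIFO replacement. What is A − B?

Under LRU: F F . F . F F . . F F . F F . F F F . F . . → 13 faults.
Under FIFO: F F . F . F F F . F F F F F . F F . . F F . → 15 faults.
A − B = 13 − 15 = -2.

-2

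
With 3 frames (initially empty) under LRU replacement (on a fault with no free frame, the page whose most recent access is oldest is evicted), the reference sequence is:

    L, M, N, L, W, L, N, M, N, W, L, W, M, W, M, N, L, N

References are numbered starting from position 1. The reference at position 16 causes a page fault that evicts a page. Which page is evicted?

L

pos 1: L → miss, frames [L]
pos 2: M → miss, frames [L, M]
pos 3: N → miss, frames [L, M, N]
pos 4: L → hit
pos 5: W → miss, evict M, frames [N, L, W]
pos 6: L → hit
pos 7: N → hit
pos 8: M → miss, evict W, frames [L, N, M]
pos 9: N → hit
pos 10: W → miss, evict L, frames [M, N, W]
pos 11: L → miss, evict M, frames [N, W, L]
pos 12: W → hit
pos 13: M → miss, evict N, frames [L, W, M]
pos 14: W → hit
pos 15: M → hit
pos 16: N → miss, evict L, frames [W, M, N]
At position 16, page L is evicted.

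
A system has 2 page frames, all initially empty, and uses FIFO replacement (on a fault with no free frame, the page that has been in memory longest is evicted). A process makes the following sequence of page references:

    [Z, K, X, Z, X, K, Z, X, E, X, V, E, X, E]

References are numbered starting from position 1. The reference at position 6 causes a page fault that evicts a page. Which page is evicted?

pos 1: Z -> fault, frames [Z]
pos 2: K -> fault, frames [Z, K]
pos 3: X -> fault, evict Z, frames [K, X]
pos 4: Z -> fault, evict K, frames [X, Z]
pos 5: X -> hit
pos 6: K -> fault, evict X, frames [Z, K]
At position 6, page X is evicted.

X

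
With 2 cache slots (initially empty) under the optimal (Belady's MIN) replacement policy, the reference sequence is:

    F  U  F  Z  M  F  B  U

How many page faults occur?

F: fault, frames [F]
U: fault, frames [F, U]
F: hit
Z: fault, evict U, frames [F, Z]
M: fault, evict Z, frames [F, M]
F: hit
B: fault, evict M, frames [F, B]
U: fault, evict B, frames [F, U]
Page faults: 6.

6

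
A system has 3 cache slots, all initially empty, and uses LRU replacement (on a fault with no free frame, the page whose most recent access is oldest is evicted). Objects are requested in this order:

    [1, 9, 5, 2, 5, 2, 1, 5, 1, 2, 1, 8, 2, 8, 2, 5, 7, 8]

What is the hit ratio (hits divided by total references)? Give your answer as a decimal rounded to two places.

0.50

1 → miss, frames [1]
9 → miss, frames [1, 9]
5 → miss, frames [1, 9, 5]
2 → miss, evict 1, frames [9, 5, 2]
5 → hit
2 → hit
1 → miss, evict 9, frames [5, 2, 1]
5 → hit
1 → hit
2 → hit
1 → hit
8 → miss, evict 5, frames [2, 1, 8]
2 → hit
8 → hit
2 → hit
5 → miss, evict 1, frames [8, 2, 5]
7 → miss, evict 8, frames [2, 5, 7]
8 → miss, evict 2, frames [5, 7, 8]
Hits: 9 of 18 references → 9/18 = 0.5000.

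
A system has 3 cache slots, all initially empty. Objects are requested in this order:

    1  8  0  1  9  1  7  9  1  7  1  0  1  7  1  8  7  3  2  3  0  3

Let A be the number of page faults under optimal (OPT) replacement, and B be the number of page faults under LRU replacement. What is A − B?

Under OPT: F F F . F . F . . . . F . . . F . F F . . . → 9 faults.
Under LRU: F F F . F . F . . . . F . . . F . F F . F . → 10 faults.
A − B = 9 − 10 = -1.

-1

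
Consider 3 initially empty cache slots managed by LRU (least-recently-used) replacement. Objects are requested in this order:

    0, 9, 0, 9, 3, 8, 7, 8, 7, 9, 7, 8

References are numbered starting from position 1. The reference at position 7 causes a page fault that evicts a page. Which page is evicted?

pos 1: 0: miss, frames {0}
pos 2: 9: miss, frames {0,9}
pos 3: 0: hit
pos 4: 9: hit
pos 5: 3: miss, frames {0,9,3}
pos 6: 8: miss, evict 0, frames {9,3,8}
pos 7: 7: miss, evict 9, frames {3,8,7}
At position 7, page 9 is evicted.

9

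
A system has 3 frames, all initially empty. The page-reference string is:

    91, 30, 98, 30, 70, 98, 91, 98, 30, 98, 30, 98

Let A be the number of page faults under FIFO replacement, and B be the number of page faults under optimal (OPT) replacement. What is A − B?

Under FIFO: F F F . F . F . F F . . → 7 faults.
Under OPT: F F F . F . . . F . . . → 5 faults.
A − B = 7 − 5 = 2.

2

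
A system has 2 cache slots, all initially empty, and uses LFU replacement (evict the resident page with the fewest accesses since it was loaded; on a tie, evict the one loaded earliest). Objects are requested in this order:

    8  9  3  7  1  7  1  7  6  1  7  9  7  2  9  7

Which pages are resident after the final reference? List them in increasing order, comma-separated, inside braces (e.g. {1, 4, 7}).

{7, 9}

8 -> fault, frames [8]
9 -> fault, frames [8, 9]
3 -> fault, evict 8, frames [9, 3]
7 -> fault, evict 9, frames [3, 7]
1 -> fault, evict 3, frames [7, 1]
7 -> hit
1 -> hit
7 -> hit
6 -> fault, evict 1, frames [7, 6]
1 -> fault, evict 6, frames [7, 1]
7 -> hit
9 -> fault, evict 1, frames [7, 9]
7 -> hit
2 -> fault, evict 9, frames [7, 2]
9 -> fault, evict 2, frames [7, 9]
7 -> hit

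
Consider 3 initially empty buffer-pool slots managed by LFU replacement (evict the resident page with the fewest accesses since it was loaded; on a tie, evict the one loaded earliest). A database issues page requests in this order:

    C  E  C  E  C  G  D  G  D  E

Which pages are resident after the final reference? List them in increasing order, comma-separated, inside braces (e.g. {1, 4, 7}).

C: miss, frames (C)
E: miss, frames (C E)
C: hit
E: hit
C: hit
G: miss, frames (C E G)
D: miss, evict G, frames (C E D)
G: miss, evict D, frames (C E G)
D: miss, evict G, frames (C E D)
E: hit

{C, D, E}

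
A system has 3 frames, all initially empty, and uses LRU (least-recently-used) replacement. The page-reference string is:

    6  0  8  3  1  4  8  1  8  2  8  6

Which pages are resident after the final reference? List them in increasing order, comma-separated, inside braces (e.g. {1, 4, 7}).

{2, 6, 8}

6 -> fault, frames (6)
0 -> fault, frames (6 0)
8 -> fault, frames (6 0 8)
3 -> fault, evict 6, frames (0 8 3)
1 -> fault, evict 0, frames (8 3 1)
4 -> fault, evict 8, frames (3 1 4)
8 -> fault, evict 3, frames (1 4 8)
1 -> hit
8 -> hit
2 -> fault, evict 4, frames (1 8 2)
8 -> hit
6 -> fault, evict 1, frames (2 8 6)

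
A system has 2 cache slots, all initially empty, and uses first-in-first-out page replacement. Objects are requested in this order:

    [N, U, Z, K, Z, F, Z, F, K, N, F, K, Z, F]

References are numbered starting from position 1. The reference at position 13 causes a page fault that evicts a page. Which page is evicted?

pos 1: N → fault, frames {N}
pos 2: U → fault, frames {N,U}
pos 3: Z → fault, evict N, frames {U,Z}
pos 4: K → fault, evict U, frames {Z,K}
pos 5: Z → hit
pos 6: F → fault, evict Z, frames {K,F}
pos 7: Z → fault, evict K, frames {F,Z}
pos 8: F → hit
pos 9: K → fault, evict F, frames {Z,K}
pos 10: N → fault, evict Z, frames {K,N}
pos 11: F → fault, evict K, frames {N,F}
pos 12: K → fault, evict N, frames {F,K}
pos 13: Z → fault, evict F, frames {K,Z}
At position 13, page F is evicted.

F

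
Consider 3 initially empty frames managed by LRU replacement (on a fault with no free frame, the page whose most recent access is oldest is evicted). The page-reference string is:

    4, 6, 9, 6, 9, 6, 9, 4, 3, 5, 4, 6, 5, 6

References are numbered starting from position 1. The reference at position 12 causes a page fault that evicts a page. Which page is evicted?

pos 1: 4: miss, frames {4}
pos 2: 6: miss, frames {4,6}
pos 3: 9: miss, frames {4,6,9}
pos 4: 6: hit
pos 5: 9: hit
pos 6: 6: hit
pos 7: 9: hit
pos 8: 4: hit
pos 9: 3: miss, evict 6, frames {9,4,3}
pos 10: 5: miss, evict 9, frames {4,3,5}
pos 11: 4: hit
pos 12: 6: miss, evict 3, frames {5,4,6}
At position 12, page 3 is evicted.

3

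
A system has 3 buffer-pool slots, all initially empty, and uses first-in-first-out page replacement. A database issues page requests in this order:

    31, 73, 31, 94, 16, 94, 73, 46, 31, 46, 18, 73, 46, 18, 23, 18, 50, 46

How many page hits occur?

31: miss, frames (31)
73: miss, frames (31 73)
31: hit
94: miss, frames (31 73 94)
16: miss, evict 31, frames (73 94 16)
94: hit
73: hit
46: miss, evict 73, frames (94 16 46)
31: miss, evict 94, frames (16 46 31)
46: hit
18: miss, evict 16, frames (46 31 18)
73: miss, evict 46, frames (31 18 73)
46: miss, evict 31, frames (18 73 46)
18: hit
23: miss, evict 18, frames (73 46 23)
18: miss, evict 73, frames (46 23 18)
50: miss, evict 46, frames (23 18 50)
46: miss, evict 23, frames (18 50 46)
Hits: 5.

5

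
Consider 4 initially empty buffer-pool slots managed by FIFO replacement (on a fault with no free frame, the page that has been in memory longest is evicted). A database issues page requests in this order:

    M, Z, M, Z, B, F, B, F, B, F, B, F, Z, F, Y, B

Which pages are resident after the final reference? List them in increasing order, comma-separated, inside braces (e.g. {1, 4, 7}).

M → fault, frames {M}
Z → fault, frames {M,Z}
M → hit
Z → hit
B → fault, frames {M,Z,B}
F → fault, frames {M,Z,B,F}
B → hit
F → hit
B → hit
F → hit
B → hit
F → hit
Z → hit
F → hit
Y → fault, evict M, frames {Z,B,F,Y}
B → hit

{B, F, Y, Z}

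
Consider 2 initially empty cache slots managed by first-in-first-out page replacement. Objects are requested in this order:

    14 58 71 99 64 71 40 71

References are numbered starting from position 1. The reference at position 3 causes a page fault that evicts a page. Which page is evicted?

pos 1: 14 -> fault, frames {14}
pos 2: 58 -> fault, frames {14,58}
pos 3: 71 -> fault, evict 14, frames {58,71}
At position 3, page 14 is evicted.

14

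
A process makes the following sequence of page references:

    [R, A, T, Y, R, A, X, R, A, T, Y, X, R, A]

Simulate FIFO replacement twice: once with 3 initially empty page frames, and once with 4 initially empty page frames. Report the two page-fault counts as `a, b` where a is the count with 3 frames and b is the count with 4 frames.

11, 12

3 frames: F F F F F F F . . F F . F F → 11 faults.
4 frames: F F F F . . F F F F F F F F → 12 faults.
12 > 11: adding a frame increased faults — Belady's anomaly.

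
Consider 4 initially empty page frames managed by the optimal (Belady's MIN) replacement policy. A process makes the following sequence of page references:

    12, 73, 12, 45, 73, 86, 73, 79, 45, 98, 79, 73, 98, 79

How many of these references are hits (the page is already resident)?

12 → miss, frames [12]
73 → miss, frames [12, 73]
12 → hit
45 → miss, frames [12, 73, 45]
73 → hit
86 → miss, frames [12, 73, 45, 86]
73 → hit
79 → miss, evict 86, frames [12, 73, 45, 79]
45 → hit
98 → miss, evict 45, frames [12, 73, 79, 98]
79 → hit
73 → hit
98 → hit
79 → hit
Hits: 8.

8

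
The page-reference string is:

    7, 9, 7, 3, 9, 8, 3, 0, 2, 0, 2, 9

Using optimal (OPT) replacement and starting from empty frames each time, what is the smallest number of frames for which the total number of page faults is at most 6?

f=1: 12 faults
f=2: 7 faults
f=3: 6 faults
f=4: 6 faults
f=5: 6 faults
f=6: 6 faults
Smallest f with faults ≤ 6 is 3.

3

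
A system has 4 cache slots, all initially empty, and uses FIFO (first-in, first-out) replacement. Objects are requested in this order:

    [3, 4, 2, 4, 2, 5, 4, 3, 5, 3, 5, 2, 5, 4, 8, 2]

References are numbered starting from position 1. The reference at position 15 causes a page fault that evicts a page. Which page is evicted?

pos 1: 3 → miss, frames (3)
pos 2: 4 → miss, frames (3 4)
pos 3: 2 → miss, frames (3 4 2)
pos 4: 4 → hit
pos 5: 2 → hit
pos 6: 5 → miss, frames (3 4 2 5)
pos 7: 4 → hit
pos 8: 3 → hit
pos 9: 5 → hit
pos 10: 3 → hit
pos 11: 5 → hit
pos 12: 2 → hit
pos 13: 5 → hit
pos 14: 4 → hit
pos 15: 8 → miss, evict 3, frames (4 2 5 8)
At position 15, page 3 is evicted.

3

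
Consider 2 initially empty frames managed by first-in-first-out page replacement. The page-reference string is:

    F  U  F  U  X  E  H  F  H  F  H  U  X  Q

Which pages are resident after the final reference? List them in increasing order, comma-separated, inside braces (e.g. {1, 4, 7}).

{Q, X}

F -> miss, frames [F]
U -> miss, frames [F, U]
F -> hit
U -> hit
X -> miss, evict F, frames [U, X]
E -> miss, evict U, frames [X, E]
H -> miss, evict X, frames [E, H]
F -> miss, evict E, frames [H, F]
H -> hit
F -> hit
H -> hit
U -> miss, evict H, frames [F, U]
X -> miss, evict F, frames [U, X]
Q -> miss, evict U, frames [X, Q]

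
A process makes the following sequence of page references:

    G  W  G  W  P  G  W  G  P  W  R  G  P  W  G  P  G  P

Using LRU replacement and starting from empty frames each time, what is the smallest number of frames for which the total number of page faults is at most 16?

2

f=1: 18 faults
f=2: 13 faults
f=3: 7 faults
f=4: 4 faults
Smallest f with faults ≤ 16 is 2.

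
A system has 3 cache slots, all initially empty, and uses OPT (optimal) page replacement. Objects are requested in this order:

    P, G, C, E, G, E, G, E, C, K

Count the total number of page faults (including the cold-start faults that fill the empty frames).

5

P -> miss, frames {P}
G -> miss, frames {P,G}
C -> miss, frames {P,G,C}
E -> miss, evict P, frames {G,C,E}
G -> hit
E -> hit
G -> hit
E -> hit
C -> hit
K -> miss, evict E, frames {G,C,K}
Page faults: 5.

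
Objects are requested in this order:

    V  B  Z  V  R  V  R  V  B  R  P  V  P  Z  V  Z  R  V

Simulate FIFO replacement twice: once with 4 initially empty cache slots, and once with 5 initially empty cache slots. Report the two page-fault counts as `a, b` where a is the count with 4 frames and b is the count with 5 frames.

6, 5

4 frames: F F F . F . . . . . F F . . . . . . → 6 faults.
5 frames: F F F . F . . . . . F . . . . . . . → 5 faults.
5 < 6: adding a frame reduced faults, as is typical.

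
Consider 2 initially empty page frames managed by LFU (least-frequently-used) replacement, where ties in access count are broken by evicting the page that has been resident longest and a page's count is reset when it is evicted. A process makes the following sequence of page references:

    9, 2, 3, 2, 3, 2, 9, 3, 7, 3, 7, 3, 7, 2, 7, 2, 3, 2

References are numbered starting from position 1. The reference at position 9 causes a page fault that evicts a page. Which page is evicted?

3

pos 1: 9: miss, frames (9)
pos 2: 2: miss, frames (9 2)
pos 3: 3: miss, evict 9, frames (2 3)
pos 4: 2: hit
pos 5: 3: hit
pos 6: 2: hit
pos 7: 9: miss, evict 3, frames (2 9)
pos 8: 3: miss, evict 9, frames (2 3)
pos 9: 7: miss, evict 3, frames (2 7)
At position 9, page 3 is evicted.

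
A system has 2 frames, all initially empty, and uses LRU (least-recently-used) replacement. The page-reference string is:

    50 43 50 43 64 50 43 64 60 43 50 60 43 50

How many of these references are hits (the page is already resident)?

50 -> fault, frames [50]
43 -> fault, frames [50, 43]
50 -> hit
43 -> hit
64 -> fault, evict 50, frames [43, 64]
50 -> fault, evict 43, frames [64, 50]
43 -> fault, evict 64, frames [50, 43]
64 -> fault, evict 50, frames [43, 64]
60 -> fault, evict 43, frames [64, 60]
43 -> fault, evict 64, frames [60, 43]
50 -> fault, evict 60, frames [43, 50]
60 -> fault, evict 43, frames [50, 60]
43 -> fault, evict 50, frames [60, 43]
50 -> fault, evict 60, frames [43, 50]
Hits: 2.

2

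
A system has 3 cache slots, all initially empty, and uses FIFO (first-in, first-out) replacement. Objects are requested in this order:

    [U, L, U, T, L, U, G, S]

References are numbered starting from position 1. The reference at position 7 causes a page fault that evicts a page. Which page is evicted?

U

pos 1: U -> miss, frames [U]
pos 2: L -> miss, frames [U, L]
pos 3: U -> hit
pos 4: T -> miss, frames [U, L, T]
pos 5: L -> hit
pos 6: U -> hit
pos 7: G -> miss, evict U, frames [L, T, G]
At position 7, page U is evicted.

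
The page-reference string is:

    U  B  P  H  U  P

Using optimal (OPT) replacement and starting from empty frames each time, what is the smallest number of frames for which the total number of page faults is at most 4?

f=1: 6 faults
f=2: 5 faults
f=3: 4 faults
f=4: 4 faults
Smallest f with faults ≤ 4 is 3.

3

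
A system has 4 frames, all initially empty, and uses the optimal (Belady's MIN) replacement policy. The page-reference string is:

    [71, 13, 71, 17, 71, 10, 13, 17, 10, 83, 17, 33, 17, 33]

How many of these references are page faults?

71: fault, frames {71}
13: fault, frames {71,13}
71: hit
17: fault, frames {71,13,17}
71: hit
10: fault, frames {71,13,17,10}
13: hit
17: hit
10: hit
83: fault, evict 10, frames {71,13,17,83}
17: hit
33: fault, evict 83, frames {71,13,17,33}
17: hit
33: hit
Page faults: 6.

6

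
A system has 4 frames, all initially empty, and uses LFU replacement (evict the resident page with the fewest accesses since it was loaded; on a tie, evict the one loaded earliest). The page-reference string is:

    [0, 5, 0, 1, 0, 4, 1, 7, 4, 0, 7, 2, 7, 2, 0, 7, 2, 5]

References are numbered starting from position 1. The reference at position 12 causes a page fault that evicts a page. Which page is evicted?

pos 1: 0 -> fault, frames {0}
pos 2: 5 -> fault, frames {0,5}
pos 3: 0 -> hit
pos 4: 1 -> fault, frames {0,5,1}
pos 5: 0 -> hit
pos 6: 4 -> fault, frames {0,5,1,4}
pos 7: 1 -> hit
pos 8: 7 -> fault, evict 5, frames {0,1,4,7}
pos 9: 4 -> hit
pos 10: 0 -> hit
pos 11: 7 -> hit
pos 12: 2 -> fault, evict 1, frames {0,4,7,2}
At position 12, page 1 is evicted.

1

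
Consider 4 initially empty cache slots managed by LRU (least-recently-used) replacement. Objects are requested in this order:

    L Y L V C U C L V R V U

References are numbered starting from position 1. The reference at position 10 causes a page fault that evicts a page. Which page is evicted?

pos 1: L: fault, frames (L)
pos 2: Y: fault, frames (L Y)
pos 3: L: hit
pos 4: V: fault, frames (Y L V)
pos 5: C: fault, frames (Y L V C)
pos 6: U: fault, evict Y, frames (L V C U)
pos 7: C: hit
pos 8: L: hit
pos 9: V: hit
pos 10: R: fault, evict U, frames (C L V R)
At position 10, page U is evicted.

U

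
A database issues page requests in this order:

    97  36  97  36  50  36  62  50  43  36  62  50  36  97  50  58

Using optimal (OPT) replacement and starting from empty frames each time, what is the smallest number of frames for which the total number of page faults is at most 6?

f=1: 16 faults
f=2: 9 faults
f=3: 8 faults
f=4: 7 faults
f=5: 6 faults
f=6: 6 faults
Smallest f with faults ≤ 6 is 5.

5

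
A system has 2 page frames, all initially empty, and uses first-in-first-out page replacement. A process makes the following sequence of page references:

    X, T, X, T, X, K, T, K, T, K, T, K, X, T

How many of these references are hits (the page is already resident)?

X → miss, frames [X]
T → miss, frames [X, T]
X → hit
T → hit
X → hit
K → miss, evict X, frames [T, K]
T → hit
K → hit
T → hit
K → hit
T → hit
K → hit
X → miss, evict T, frames [K, X]
T → miss, evict K, frames [X, T]
Hits: 9.

9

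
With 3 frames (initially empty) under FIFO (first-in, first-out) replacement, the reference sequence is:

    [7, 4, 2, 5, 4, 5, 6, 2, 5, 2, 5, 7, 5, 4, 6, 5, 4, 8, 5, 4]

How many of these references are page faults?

9

7 → fault, frames (7)
4 → fault, frames (7 4)
2 → fault, frames (7 4 2)
5 → fault, evict 7, frames (4 2 5)
4 → hit
5 → hit
6 → fault, evict 4, frames (2 5 6)
2 → hit
5 → hit
2 → hit
5 → hit
7 → fault, evict 2, frames (5 6 7)
5 → hit
4 → fault, evict 5, frames (6 7 4)
6 → hit
5 → fault, evict 6, frames (7 4 5)
4 → hit
8 → fault, evict 7, frames (4 5 8)
5 → hit
4 → hit
Page faults: 9.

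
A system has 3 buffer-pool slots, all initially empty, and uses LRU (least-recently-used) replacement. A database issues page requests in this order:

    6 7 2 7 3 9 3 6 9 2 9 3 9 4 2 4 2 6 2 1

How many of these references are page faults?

12

6 -> miss, frames {6}
7 -> miss, frames {6,7}
2 -> miss, frames {6,7,2}
7 -> hit
3 -> miss, evict 6, frames {2,7,3}
9 -> miss, evict 2, frames {7,3,9}
3 -> hit
6 -> miss, evict 7, frames {9,3,6}
9 -> hit
2 -> miss, evict 3, frames {6,9,2}
9 -> hit
3 -> miss, evict 6, frames {2,9,3}
9 -> hit
4 -> miss, evict 2, frames {3,9,4}
2 -> miss, evict 3, frames {9,4,2}
4 -> hit
2 -> hit
6 -> miss, evict 9, frames {4,2,6}
2 -> hit
1 -> miss, evict 4, frames {6,2,1}
Page faults: 12.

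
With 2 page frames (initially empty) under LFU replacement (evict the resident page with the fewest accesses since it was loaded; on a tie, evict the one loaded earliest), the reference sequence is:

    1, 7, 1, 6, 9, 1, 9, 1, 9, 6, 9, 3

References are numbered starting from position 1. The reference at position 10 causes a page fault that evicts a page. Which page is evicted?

pos 1: 1 -> fault, frames [1]
pos 2: 7 -> fault, frames [1, 7]
pos 3: 1 -> hit
pos 4: 6 -> fault, evict 7, frames [1, 6]
pos 5: 9 -> fault, evict 6, frames [1, 9]
pos 6: 1 -> hit
pos 7: 9 -> hit
pos 8: 1 -> hit
pos 9: 9 -> hit
pos 10: 6 -> fault, evict 9, frames [1, 6]
At position 10, page 9 is evicted.

9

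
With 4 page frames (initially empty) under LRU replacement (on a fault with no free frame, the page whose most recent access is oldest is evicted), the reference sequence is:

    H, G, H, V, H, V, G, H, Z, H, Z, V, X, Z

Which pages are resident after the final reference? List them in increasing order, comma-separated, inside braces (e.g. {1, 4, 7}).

{H, V, X, Z}

H: fault, frames [H]
G: fault, frames [H, G]
H: hit
V: fault, frames [G, H, V]
H: hit
V: hit
G: hit
H: hit
Z: fault, frames [V, G, H, Z]
H: hit
Z: hit
V: hit
X: fault, evict G, frames [H, Z, V, X]
Z: hit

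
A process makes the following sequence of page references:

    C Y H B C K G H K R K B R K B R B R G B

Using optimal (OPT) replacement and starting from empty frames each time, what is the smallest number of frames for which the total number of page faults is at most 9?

3

f=1: 20 faults
f=2: 12 faults
f=3: 9 faults
f=4: 7 faults
f=5: 7 faults
f=6: 7 faults
f=7: 7 faults
Smallest f with faults ≤ 9 is 3.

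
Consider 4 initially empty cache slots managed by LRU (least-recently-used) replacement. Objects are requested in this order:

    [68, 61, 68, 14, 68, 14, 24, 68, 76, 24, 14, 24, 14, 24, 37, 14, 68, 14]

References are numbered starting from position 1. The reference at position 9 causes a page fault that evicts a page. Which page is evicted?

61

pos 1: 68 -> fault, frames {68}
pos 2: 61 -> fault, frames {68,61}
pos 3: 68 -> hit
pos 4: 14 -> fault, frames {61,68,14}
pos 5: 68 -> hit
pos 6: 14 -> hit
pos 7: 24 -> fault, frames {61,68,14,24}
pos 8: 68 -> hit
pos 9: 76 -> fault, evict 61, frames {14,24,68,76}
At position 9, page 61 is evicted.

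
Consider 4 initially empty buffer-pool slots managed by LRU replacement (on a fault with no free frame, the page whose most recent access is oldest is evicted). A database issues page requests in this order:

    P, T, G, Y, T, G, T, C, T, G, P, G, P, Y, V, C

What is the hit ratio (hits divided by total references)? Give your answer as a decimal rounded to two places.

0.44

P → miss, frames [P]
T → miss, frames [P, T]
G → miss, frames [P, T, G]
Y → miss, frames [P, T, G, Y]
T → hit
G → hit
T → hit
C → miss, evict P, frames [Y, G, T, C]
T → hit
G → hit
P → miss, evict Y, frames [C, T, G, P]
G → hit
P → hit
Y → miss, evict C, frames [T, G, P, Y]
V → miss, evict T, frames [G, P, Y, V]
C → miss, evict G, frames [P, Y, V, C]
Hits: 7 of 16 references → 7/16 = 0.4375.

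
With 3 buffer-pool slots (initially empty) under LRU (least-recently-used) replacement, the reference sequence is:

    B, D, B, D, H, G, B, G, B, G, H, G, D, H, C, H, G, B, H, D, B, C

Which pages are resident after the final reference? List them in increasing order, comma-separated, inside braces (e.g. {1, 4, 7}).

B → miss, frames [B]
D → miss, frames [B, D]
B → hit
D → hit
H → miss, frames [B, D, H]
G → miss, evict B, frames [D, H, G]
B → miss, evict D, frames [H, G, B]
G → hit
B → hit
G → hit
H → hit
G → hit
D → miss, evict B, frames [H, G, D]
H → hit
C → miss, evict G, frames [D, H, C]
H → hit
G → miss, evict D, frames [C, H, G]
B → miss, evict C, frames [H, G, B]
H → hit
D → miss, evict G, frames [B, H, D]
B → hit
C → miss, evict H, frames [D, B, C]

{B, C, D}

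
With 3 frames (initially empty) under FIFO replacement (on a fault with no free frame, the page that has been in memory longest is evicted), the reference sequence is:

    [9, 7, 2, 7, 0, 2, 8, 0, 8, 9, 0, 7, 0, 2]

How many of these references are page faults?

9

9 → fault, frames {9}
7 → fault, frames {9,7}
2 → fault, frames {9,7,2}
7 → hit
0 → fault, evict 9, frames {7,2,0}
2 → hit
8 → fault, evict 7, frames {2,0,8}
0 → hit
8 → hit
9 → fault, evict 2, frames {0,8,9}
0 → hit
7 → fault, evict 0, frames {8,9,7}
0 → fault, evict 8, frames {9,7,0}
2 → fault, evict 9, frames {7,0,2}
Page faults: 9.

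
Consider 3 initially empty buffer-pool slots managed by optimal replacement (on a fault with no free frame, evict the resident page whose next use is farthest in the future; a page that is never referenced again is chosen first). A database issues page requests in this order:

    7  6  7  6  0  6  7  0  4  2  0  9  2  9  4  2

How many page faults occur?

6

7: fault, frames [7]
6: fault, frames [7, 6]
7: hit
6: hit
0: fault, frames [7, 6, 0]
6: hit
7: hit
0: hit
4: fault, evict 6, frames [7, 0, 4]
2: fault, evict 7, frames [0, 4, 2]
0: hit
9: fault, evict 0, frames [4, 2, 9]
2: hit
9: hit
4: hit
2: hit
Page faults: 6.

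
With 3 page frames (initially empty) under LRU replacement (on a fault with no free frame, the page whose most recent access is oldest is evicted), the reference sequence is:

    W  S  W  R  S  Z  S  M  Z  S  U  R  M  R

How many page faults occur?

W -> miss, frames {W}
S -> miss, frames {W,S}
W -> hit
R -> miss, frames {S,W,R}
S -> hit
Z -> miss, evict W, frames {R,S,Z}
S -> hit
M -> miss, evict R, frames {Z,S,M}
Z -> hit
S -> hit
U -> miss, evict M, frames {Z,S,U}
R -> miss, evict Z, frames {S,U,R}
M -> miss, evict S, frames {U,R,M}
R -> hit
Page faults: 8.

8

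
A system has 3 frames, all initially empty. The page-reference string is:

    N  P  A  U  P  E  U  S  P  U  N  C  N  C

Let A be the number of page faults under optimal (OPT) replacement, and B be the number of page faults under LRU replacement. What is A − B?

Under OPT: F F F F . F . F . . F F . . → 8 faults.
Under LRU: F F F F . F . F F . F F . . → 9 faults.
A − B = 8 − 9 = -1.

-1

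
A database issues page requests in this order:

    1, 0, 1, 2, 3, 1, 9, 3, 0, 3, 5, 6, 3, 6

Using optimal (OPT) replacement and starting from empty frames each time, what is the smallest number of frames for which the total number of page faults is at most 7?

f=1: 14 faults
f=2: 8 faults
f=3: 7 faults
f=4: 7 faults
f=5: 7 faults
f=6: 7 faults
f=7: 7 faults
Smallest f with faults ≤ 7 is 3.

3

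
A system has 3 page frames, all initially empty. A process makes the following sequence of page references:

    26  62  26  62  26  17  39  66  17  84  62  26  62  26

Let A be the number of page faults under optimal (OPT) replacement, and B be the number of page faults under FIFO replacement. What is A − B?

Under OPT: F F . . . F F F . F . F . . → 7 faults.
Under FIFO: F F . . . F F F . F F F . . → 8 faults.
A − B = 7 − 8 = -1.

-1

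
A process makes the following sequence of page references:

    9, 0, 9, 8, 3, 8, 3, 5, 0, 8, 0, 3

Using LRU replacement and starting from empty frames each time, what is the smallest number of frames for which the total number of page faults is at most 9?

2

f=1: 12 faults
f=2: 8 faults
f=3: 8 faults
f=4: 6 faults
f=5: 5 faults
Smallest f with faults ≤ 9 is 2.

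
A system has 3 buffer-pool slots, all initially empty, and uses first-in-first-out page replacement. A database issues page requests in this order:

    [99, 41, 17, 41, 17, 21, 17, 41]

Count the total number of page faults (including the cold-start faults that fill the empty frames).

4

99: miss, frames {99}
41: miss, frames {99,41}
17: miss, frames {99,41,17}
41: hit
17: hit
21: miss, evict 99, frames {41,17,21}
17: hit
41: hit
Page faults: 4.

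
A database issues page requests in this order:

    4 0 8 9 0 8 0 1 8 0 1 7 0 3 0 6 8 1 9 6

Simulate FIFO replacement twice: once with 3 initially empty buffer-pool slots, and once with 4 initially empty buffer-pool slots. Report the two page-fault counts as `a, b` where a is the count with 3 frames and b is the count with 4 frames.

3 frames: F F F F . . . F . F . F . F . F F F F F → 13 faults.
4 frames: F F F F . . . F . . . F F F . F F F F . → 12 faults.
12 < 13: adding a frame reduced faults, as is typical.

13, 12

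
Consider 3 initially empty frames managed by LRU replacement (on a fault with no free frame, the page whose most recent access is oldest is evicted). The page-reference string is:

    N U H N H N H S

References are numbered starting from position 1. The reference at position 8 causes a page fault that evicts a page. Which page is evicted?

pos 1: N → miss, frames (N)
pos 2: U → miss, frames (N U)
pos 3: H → miss, frames (N U H)
pos 4: N → hit
pos 5: H → hit
pos 6: N → hit
pos 7: H → hit
pos 8: S → miss, evict U, frames (N H S)
At position 8, page U is evicted.

U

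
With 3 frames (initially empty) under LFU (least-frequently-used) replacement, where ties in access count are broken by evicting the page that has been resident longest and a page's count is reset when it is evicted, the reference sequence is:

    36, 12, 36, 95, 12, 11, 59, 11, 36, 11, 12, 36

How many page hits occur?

36 → miss, frames {36}
12 → miss, frames {36,12}
36 → hit
95 → miss, frames {36,12,95}
12 → hit
11 → miss, evict 95, frames {36,12,11}
59 → miss, evict 11, frames {36,12,59}
11 → miss, evict 59, frames {36,12,11}
36 → hit
11 → hit
12 → hit
36 → hit
Hits: 6.

6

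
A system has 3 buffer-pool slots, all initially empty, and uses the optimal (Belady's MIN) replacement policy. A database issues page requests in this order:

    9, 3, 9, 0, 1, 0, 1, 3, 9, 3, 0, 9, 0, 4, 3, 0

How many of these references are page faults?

6

9 -> fault, frames {9}
3 -> fault, frames {9,3}
9 -> hit
0 -> fault, frames {9,3,0}
1 -> fault, evict 9, frames {3,0,1}
0 -> hit
1 -> hit
3 -> hit
9 -> fault, evict 1, frames {3,0,9}
3 -> hit
0 -> hit
9 -> hit
0 -> hit
4 -> fault, evict 9, frames {3,0,4}
3 -> hit
0 -> hit
Page faults: 6.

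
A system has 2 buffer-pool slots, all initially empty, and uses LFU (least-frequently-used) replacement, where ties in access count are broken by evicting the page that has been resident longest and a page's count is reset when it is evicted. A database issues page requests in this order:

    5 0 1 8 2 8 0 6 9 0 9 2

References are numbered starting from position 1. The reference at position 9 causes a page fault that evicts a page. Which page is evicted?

pos 1: 5 → fault, frames [5]
pos 2: 0 → fault, frames [5, 0]
pos 3: 1 → fault, evict 5, frames [0, 1]
pos 4: 8 → fault, evict 0, frames [1, 8]
pos 5: 2 → fault, evict 1, frames [8, 2]
pos 6: 8 → hit
pos 7: 0 → fault, evict 2, frames [8, 0]
pos 8: 6 → fault, evict 0, frames [8, 6]
pos 9: 9 → fault, evict 6, frames [8, 9]
At position 9, page 6 is evicted.

6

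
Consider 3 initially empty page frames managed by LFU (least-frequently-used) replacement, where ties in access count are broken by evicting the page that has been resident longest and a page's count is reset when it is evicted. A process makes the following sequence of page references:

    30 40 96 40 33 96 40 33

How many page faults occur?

4

30 → fault, frames (30)
40 → fault, frames (30 40)
96 → fault, frames (30 40 96)
40 → hit
33 → fault, evict 30, frames (40 96 33)
96 → hit
40 → hit
33 → hit
Page faults: 4.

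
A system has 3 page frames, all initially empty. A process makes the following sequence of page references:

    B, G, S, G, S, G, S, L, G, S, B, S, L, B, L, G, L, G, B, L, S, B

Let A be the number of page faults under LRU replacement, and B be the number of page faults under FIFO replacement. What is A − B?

1

Under LRU: F F F . . . . F . . F . F . . F . . . . F . → 8 faults.
Under FIFO: F F F . . . . F . . F . . . . F . . . . F . → 7 faults.
A − B = 8 − 7 = 1.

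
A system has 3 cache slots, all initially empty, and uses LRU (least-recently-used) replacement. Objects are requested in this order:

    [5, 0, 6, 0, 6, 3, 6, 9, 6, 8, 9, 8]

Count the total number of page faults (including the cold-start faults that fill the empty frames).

6

5 → fault, frames (5)
0 → fault, frames (5 0)
6 → fault, frames (5 0 6)
0 → hit
6 → hit
3 → fault, evict 5, frames (0 6 3)
6 → hit
9 → fault, evict 0, frames (3 6 9)
6 → hit
8 → fault, evict 3, frames (9 6 8)
9 → hit
8 → hit
Page faults: 6.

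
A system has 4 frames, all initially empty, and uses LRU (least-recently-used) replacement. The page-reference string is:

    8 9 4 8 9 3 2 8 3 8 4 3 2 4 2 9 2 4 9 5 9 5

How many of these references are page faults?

8

8: fault, frames [8]
9: fault, frames [8, 9]
4: fault, frames [8, 9, 4]
8: hit
9: hit
3: fault, frames [4, 8, 9, 3]
2: fault, evict 4, frames [8, 9, 3, 2]
8: hit
3: hit
8: hit
4: fault, evict 9, frames [2, 3, 8, 4]
3: hit
2: hit
4: hit
2: hit
9: fault, evict 8, frames [3, 4, 2, 9]
2: hit
4: hit
9: hit
5: fault, evict 3, frames [2, 4, 9, 5]
9: hit
5: hit
Page faults: 8.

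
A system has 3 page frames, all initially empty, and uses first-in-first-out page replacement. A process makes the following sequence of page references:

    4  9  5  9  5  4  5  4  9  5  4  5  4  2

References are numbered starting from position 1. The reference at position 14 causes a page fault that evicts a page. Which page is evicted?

4

pos 1: 4 → fault, frames (4)
pos 2: 9 → fault, frames (4 9)
pos 3: 5 → fault, frames (4 9 5)
pos 4: 9 → hit
pos 5: 5 → hit
pos 6: 4 → hit
pos 7: 5 → hit
pos 8: 4 → hit
pos 9: 9 → hit
pos 10: 5 → hit
pos 11: 4 → hit
pos 12: 5 → hit
pos 13: 4 → hit
pos 14: 2 → fault, evict 4, frames (9 5 2)
At position 14, page 4 is evicted.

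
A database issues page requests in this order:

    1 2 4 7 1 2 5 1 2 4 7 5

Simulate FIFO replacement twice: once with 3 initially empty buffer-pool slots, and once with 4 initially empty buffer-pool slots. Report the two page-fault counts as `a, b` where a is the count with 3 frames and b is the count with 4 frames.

3 frames: F F F F F F F . . F F . → 9 faults.
4 frames: F F F F . . F F F F F F → 10 faults.
10 > 9: adding a frame increased faults — Belady's anomaly.

9, 10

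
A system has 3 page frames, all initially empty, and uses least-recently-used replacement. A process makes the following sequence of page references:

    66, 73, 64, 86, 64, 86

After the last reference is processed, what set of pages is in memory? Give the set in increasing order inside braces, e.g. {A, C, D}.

66 -> fault, frames {66}
73 -> fault, frames {66,73}
64 -> fault, frames {66,73,64}
86 -> fault, evict 66, frames {73,64,86}
64 -> hit
86 -> hit

{64, 73, 86}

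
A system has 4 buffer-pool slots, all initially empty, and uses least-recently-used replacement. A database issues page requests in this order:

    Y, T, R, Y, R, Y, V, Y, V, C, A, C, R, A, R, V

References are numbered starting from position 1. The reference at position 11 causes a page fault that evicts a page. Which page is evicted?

R

pos 1: Y -> miss, frames (Y)
pos 2: T -> miss, frames (Y T)
pos 3: R -> miss, frames (Y T R)
pos 4: Y -> hit
pos 5: R -> hit
pos 6: Y -> hit
pos 7: V -> miss, frames (T R Y V)
pos 8: Y -> hit
pos 9: V -> hit
pos 10: C -> miss, evict T, frames (R Y V C)
pos 11: A -> miss, evict R, frames (Y V C A)
At position 11, page R is evicted.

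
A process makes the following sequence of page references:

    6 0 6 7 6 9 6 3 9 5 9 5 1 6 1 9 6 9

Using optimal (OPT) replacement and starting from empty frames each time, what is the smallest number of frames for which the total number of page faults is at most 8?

3

f=1: 18 faults
f=2: 9 faults
f=3: 7 faults
f=4: 7 faults
f=5: 7 faults
f=6: 7 faults
f=7: 7 faults
Smallest f with faults ≤ 8 is 3.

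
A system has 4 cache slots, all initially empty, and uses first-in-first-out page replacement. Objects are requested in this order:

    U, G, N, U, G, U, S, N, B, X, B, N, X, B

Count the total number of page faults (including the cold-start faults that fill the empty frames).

6

U: miss, frames {U}
G: miss, frames {U,G}
N: miss, frames {U,G,N}
U: hit
G: hit
U: hit
S: miss, frames {U,G,N,S}
N: hit
B: miss, evict U, frames {G,N,S,B}
X: miss, evict G, frames {N,S,B,X}
B: hit
N: hit
X: hit
B: hit
Page faults: 6.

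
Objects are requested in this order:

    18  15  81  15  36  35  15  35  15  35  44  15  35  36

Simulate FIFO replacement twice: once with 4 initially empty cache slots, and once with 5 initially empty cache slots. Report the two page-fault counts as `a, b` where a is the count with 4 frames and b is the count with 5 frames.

4 frames: F F F . F F . . . . F F . . → 7 faults.
5 frames: F F F . F F . . . . F . . . → 6 faults.
6 < 7: adding a frame reduced faults, as is typical.

7, 6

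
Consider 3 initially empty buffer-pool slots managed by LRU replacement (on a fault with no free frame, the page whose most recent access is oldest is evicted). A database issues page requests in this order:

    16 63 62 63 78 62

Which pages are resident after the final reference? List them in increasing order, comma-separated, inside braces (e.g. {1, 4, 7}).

16 → fault, frames {16}
63 → fault, frames {16,63}
62 → fault, frames {16,63,62}
63 → hit
78 → fault, evict 16, frames {62,63,78}
62 → hit

{62, 63, 78}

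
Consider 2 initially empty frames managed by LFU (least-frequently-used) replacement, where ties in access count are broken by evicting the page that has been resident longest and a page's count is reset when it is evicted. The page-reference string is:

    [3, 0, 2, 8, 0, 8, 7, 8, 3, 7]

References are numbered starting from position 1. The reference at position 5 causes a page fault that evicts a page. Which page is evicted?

pos 1: 3 -> miss, frames [3]
pos 2: 0 -> miss, frames [3, 0]
pos 3: 2 -> miss, evict 3, frames [0, 2]
pos 4: 8 -> miss, evict 0, frames [2, 8]
pos 5: 0 -> miss, evict 2, frames [8, 0]
At position 5, page 2 is evicted.

2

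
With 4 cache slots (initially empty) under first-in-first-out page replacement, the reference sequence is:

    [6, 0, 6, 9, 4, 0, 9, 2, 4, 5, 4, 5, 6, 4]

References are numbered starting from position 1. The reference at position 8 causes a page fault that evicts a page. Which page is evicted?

pos 1: 6: miss, frames {6}
pos 2: 0: miss, frames {6,0}
pos 3: 6: hit
pos 4: 9: miss, frames {6,0,9}
pos 5: 4: miss, frames {6,0,9,4}
pos 6: 0: hit
pos 7: 9: hit
pos 8: 2: miss, evict 6, frames {0,9,4,2}
At position 8, page 6 is evicted.

6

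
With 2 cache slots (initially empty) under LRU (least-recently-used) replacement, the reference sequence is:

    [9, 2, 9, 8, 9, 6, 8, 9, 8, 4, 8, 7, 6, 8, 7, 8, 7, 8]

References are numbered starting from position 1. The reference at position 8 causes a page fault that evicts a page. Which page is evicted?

pos 1: 9: fault, frames (9)
pos 2: 2: fault, frames (9 2)
pos 3: 9: hit
pos 4: 8: fault, evict 2, frames (9 8)
pos 5: 9: hit
pos 6: 6: fault, evict 8, frames (9 6)
pos 7: 8: fault, evict 9, frames (6 8)
pos 8: 9: fault, evict 6, frames (8 9)
At position 8, page 6 is evicted.

6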